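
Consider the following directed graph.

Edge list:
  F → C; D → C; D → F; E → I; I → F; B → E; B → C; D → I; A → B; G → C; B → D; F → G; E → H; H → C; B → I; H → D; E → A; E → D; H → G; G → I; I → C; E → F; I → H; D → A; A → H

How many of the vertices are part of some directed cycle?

A vertex is on a directed cycle iff it belongs to a strongly connected component of size ≥ 2 (or has a self-loop).
The vertices on cycles are {A, B, D, E, F, G, H, I} — 8 in total.

8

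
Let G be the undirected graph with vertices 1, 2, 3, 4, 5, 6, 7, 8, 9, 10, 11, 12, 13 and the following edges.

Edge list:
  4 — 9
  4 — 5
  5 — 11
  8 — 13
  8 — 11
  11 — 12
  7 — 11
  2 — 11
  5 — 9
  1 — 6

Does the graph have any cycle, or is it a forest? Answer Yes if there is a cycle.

Yes

DFS, tracking each vertex's parent; an edge to a visited non-parent vertex closes a cycle.
Start from 10:
visit 10 (parent –)
visit 1 (parent –)
  visit 6 (parent 1)
    6–1: parent, skip
visit 2 (parent –)
  visit 11 (parent 2)
    visit 7 (parent 11)
      7–11: parent, skip
    visit 8 (parent 11)
      visit 13 (parent 8)
        13–8: parent, skip
      8–11: parent, skip
    visit 12 (parent 11)
      12–11: parent, skip
    visit 5 (parent 11)
      5–11: parent, skip
      visit 4 (parent 5)
        4–5: parent, skip
        visit 9 (parent 4)
          9–4: parent, skip
          9–5: 5 visited and ≠ parent → cycle
Cycle: 5 – 4 – 9 – 5.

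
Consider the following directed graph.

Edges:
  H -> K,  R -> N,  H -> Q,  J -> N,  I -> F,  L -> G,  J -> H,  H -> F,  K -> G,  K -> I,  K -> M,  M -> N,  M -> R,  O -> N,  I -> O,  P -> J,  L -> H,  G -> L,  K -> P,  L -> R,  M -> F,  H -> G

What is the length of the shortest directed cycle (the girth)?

For each vertex v, BFS finds the shortest path from v back to v.
The shortest such closed walk is G → L → G, length 2.

2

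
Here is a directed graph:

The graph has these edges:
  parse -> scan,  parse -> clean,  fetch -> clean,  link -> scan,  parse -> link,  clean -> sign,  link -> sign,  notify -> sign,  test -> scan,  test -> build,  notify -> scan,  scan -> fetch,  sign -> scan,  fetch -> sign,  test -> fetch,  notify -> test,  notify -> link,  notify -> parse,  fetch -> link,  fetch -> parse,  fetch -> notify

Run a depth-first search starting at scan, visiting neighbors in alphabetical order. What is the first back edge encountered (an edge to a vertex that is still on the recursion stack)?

sign->scan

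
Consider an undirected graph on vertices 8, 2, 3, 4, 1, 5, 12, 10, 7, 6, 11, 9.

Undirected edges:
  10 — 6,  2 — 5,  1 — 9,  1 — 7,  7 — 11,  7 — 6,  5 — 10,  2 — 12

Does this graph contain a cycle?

DFS, tracking each vertex's parent; an edge to a visited non-parent vertex closes a cycle.
Start from 1:
visit 1 (parent –)
  visit 7 (parent 1)
    visit 6 (parent 7)
      6–7: parent, skip
      visit 10 (parent 6)
        visit 5 (parent 10)
          visit 2 (parent 5)
            visit 12 (parent 2)
              12–2: parent, skip
            2–5: parent, skip
          5–10: parent, skip
        10–6: parent, skip
    visit 11 (parent 7)
      11–7: parent, skip
    7–1: parent, skip
  visit 9 (parent 1)
    9–1: parent, skip
visit 8 (parent –)
visit 3 (parent –)
visit 4 (parent –)
No non-parent visited neighbor found — the graph is a forest.

No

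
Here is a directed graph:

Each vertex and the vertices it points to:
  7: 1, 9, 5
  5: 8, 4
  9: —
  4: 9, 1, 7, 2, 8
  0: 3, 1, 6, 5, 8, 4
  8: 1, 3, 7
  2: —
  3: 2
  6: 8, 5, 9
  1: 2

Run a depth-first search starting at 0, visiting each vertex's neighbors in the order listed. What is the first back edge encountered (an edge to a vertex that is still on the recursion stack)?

DFS from 0 (visiting each vertex's neighbors in the order listed); mark gray on enter, black on exit:
0 gray
  3 gray
    2 gray
    2 black
  3 black
  1 gray
    1→2: 2 black — skip
  1 black
  6 gray
    8 gray
      8→1: 1 black — skip
      8→3: 3 black — skip
      7 gray
        7→1: 1 black — skip
        9 gray
        9 black
        5 gray
          5→8: 8 is gray → back edge
First back edge: 5 → 8.

5->8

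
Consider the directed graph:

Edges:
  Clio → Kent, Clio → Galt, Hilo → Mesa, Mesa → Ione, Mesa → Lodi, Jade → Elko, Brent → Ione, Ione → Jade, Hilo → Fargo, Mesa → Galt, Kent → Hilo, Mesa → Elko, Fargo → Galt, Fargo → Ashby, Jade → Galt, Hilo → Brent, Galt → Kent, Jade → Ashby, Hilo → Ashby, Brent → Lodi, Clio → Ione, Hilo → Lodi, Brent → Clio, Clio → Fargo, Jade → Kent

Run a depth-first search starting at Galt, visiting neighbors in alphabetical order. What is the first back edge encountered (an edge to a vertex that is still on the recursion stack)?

Fargo→Galt

DFS from Galt (visiting neighbors in alphabetical order); mark gray on enter, black on exit:
Galt gray
  Kent gray
    Hilo gray
      Ashby gray
      Ashby black
      Brent gray
        Clio gray
          Fargo gray
            Fargo→Ashby: Ashby black — skip
            Fargo→Galt: Galt is gray → back edge
First back edge: Fargo → Galt.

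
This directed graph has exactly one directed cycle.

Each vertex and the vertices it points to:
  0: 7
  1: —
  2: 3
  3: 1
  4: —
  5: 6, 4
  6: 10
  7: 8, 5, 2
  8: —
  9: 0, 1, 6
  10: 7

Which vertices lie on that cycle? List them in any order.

DFS with gray/black marking from 7:
7 gray
  8 gray
  8 black
  5 gray
    6 gray
      10 gray
        10→7: 7 is gray → back edge
Back edge closes the cycle 7 → 5 → 6 → 10 → 7; its vertices are {5, 6, 7, 10}.

5, 6, 7, 10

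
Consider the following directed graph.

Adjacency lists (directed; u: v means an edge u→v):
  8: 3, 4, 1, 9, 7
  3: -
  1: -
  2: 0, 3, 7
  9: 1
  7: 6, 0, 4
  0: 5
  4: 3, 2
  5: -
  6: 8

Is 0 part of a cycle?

0 lies on a cycle iff there is a path from 0 back to itself.
Exploring from 0, it never reaches itself; equivalently, its strongly connected component is a singleton.

No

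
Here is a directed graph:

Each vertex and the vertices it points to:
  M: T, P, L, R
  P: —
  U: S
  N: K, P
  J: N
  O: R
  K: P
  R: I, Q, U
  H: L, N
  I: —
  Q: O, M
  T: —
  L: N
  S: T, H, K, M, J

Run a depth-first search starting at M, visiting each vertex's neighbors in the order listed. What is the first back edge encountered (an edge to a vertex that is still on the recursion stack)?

DFS from M (visiting each vertex's neighbors in the order listed); mark gray on enter, black on exit:
M gray
  T gray
  T black
  P gray
  P black
  L gray
    N gray
      K gray
        K→P: P black — skip
      K black
      N→P: P black — skip
    N black
  L black
  R gray
    I gray
    I black
    Q gray
      O gray
        O→R: R is gray → back edge
First back edge: O → R.

O->R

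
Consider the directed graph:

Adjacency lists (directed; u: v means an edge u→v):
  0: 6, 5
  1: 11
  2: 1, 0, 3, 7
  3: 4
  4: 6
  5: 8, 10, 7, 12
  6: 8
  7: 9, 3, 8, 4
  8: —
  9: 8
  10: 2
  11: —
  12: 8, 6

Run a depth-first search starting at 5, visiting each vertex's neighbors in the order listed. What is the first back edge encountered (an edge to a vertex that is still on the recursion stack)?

0->5

DFS from 5 (visiting each vertex's neighbors in the order listed); mark gray on enter, black on exit:
5 gray
  8 gray
  8 black
  10 gray
    2 gray
      1 gray
        11 gray
        11 black
      1 black
      0 gray
        6 gray
          6→8: 8 black — skip
        6 black
        0→5: 5 is gray → back edge
First back edge: 0 → 5.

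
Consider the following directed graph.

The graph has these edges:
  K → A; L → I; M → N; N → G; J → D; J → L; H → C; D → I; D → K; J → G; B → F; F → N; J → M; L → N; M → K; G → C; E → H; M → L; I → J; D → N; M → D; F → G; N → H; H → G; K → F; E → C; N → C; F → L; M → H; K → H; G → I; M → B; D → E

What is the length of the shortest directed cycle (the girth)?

3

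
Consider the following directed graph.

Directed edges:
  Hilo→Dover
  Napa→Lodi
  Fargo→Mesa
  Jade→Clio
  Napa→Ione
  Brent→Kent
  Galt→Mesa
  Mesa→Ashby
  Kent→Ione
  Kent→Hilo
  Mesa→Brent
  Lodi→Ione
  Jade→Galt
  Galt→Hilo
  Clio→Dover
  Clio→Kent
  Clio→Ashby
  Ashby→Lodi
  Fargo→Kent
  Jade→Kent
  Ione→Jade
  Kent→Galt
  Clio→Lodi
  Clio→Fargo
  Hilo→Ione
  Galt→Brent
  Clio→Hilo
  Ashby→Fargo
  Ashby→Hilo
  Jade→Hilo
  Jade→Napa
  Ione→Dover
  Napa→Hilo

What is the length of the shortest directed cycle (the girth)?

3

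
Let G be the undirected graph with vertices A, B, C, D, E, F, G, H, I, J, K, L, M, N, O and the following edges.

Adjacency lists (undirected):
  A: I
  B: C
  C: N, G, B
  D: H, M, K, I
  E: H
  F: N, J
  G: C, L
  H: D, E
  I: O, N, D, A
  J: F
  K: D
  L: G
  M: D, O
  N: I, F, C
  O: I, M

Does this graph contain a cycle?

Yes

DFS, tracking each vertex's parent; an edge to a visited non-parent vertex closes a cycle.
Start from I:
visit I (parent –)
  visit O (parent I)
    O–I: parent, skip
    visit M (parent O)
      visit D (parent M)
        visit H (parent D)
          H–D: parent, skip
          visit E (parent H)
            E–H: parent, skip
        D–M: parent, skip
        visit K (parent D)
          K–D: parent, skip
        D–I: I visited and ≠ parent → cycle
Cycle: I – O – M – D – I.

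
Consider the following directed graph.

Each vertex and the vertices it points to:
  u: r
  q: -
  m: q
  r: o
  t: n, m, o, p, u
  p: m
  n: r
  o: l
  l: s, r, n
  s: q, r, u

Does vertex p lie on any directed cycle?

p lies on a cycle iff there is a path from p back to itself.
Exploring from p, it never reaches itself; equivalently, its strongly connected component is a singleton.

No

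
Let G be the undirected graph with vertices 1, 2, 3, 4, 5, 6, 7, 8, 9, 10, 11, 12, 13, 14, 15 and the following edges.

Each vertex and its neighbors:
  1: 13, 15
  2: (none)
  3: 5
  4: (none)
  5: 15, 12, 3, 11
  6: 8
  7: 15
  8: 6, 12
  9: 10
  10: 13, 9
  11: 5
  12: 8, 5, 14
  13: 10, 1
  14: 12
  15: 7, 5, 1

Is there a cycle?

No

DFS, tracking each vertex's parent; an edge to a visited non-parent vertex closes a cycle.
Start from 5:
visit 5 (parent –)
  visit 15 (parent 5)
    visit 7 (parent 15)
      7–15: parent, skip
    15–5: parent, skip
    visit 1 (parent 15)
      visit 13 (parent 1)
        visit 10 (parent 13)
          10–13: parent, skip
          visit 9 (parent 10)
            9–10: parent, skip
        13–1: parent, skip
      1–15: parent, skip
  visit 12 (parent 5)
    visit 8 (parent 12)
      visit 6 (parent 8)
        6–8: parent, skip
      8–12: parent, skip
    12–5: parent, skip
    visit 14 (parent 12)
      14–12: parent, skip
  visit 3 (parent 5)
    3–5: parent, skip
  visit 11 (parent 5)
    11–5: parent, skip
visit 2 (parent –)
visit 4 (parent –)
No non-parent visited neighbor found — the graph is a forest.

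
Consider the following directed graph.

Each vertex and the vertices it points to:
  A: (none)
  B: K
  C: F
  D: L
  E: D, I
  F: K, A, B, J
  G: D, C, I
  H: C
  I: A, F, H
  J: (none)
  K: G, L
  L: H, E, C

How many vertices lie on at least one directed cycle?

10

A vertex is on a directed cycle iff it belongs to a strongly connected component of size ≥ 2 (or has a self-loop).
The vertices on cycles are {B, C, D, E, F, G, H, I, K, L} — 10 in total.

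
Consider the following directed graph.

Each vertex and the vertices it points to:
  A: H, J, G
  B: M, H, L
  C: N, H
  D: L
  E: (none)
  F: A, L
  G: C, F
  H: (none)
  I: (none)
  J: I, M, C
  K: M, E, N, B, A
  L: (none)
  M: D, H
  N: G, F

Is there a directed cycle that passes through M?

M lies on a cycle iff there is a path from M back to itself.
Exploring from M, it never reaches itself; equivalently, its strongly connected component is a singleton.

No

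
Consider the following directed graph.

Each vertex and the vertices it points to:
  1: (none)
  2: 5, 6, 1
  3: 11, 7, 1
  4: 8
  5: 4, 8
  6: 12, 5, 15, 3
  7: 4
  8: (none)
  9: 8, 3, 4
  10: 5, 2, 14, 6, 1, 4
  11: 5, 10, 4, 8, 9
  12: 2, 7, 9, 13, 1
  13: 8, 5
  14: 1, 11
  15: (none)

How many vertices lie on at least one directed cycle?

8

A vertex is on a directed cycle iff it belongs to a strongly connected component of size ≥ 2 (or has a self-loop).
The vertices on cycles are {2, 3, 6, 9, 10, 11, 12, 14} — 8 in total.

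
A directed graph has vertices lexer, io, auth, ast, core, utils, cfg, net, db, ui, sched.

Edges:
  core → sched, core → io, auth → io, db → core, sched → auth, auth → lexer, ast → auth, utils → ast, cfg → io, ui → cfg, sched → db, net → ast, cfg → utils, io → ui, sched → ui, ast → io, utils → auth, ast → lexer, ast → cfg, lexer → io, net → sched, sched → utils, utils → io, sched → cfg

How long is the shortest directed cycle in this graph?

For each vertex v, BFS finds the shortest path from v back to v.
The shortest such closed walk is sched → db → core → sched, length 3.

3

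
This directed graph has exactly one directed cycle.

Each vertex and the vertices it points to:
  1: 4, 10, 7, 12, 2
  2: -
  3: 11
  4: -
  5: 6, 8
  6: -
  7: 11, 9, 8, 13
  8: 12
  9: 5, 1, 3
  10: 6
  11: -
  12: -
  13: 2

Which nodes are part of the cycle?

DFS with gray/black marking from 9:
9 gray
  5 gray
    6 gray
    6 black
    8 gray
      12 gray
      12 black
    8 black
  5 black
  1 gray
    4 gray
    4 black
    10 gray
      10→6: 6 black — skip
    10 black
    7 gray
      11 gray
      11 black
      7→9: 9 is gray → back edge
Back edge closes the cycle 9 → 1 → 7 → 9; its vertices are {1, 7, 9}.

1, 7, 9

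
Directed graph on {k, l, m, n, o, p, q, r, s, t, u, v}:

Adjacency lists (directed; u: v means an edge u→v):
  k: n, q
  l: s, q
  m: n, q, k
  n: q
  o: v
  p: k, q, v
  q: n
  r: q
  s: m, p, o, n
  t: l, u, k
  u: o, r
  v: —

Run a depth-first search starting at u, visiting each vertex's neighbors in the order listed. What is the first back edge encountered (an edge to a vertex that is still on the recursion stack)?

n→q

DFS from u (visiting each vertex's neighbors in the order listed); mark gray on enter, black on exit:
u gray
  o gray
    v gray
    v black
  o black
  r gray
    q gray
      n gray
        n→q: q is gray → back edge
First back edge: n → q.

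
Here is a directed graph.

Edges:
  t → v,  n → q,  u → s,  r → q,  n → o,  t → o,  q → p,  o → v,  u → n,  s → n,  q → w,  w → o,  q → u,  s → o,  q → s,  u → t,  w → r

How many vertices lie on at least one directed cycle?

A vertex is on a directed cycle iff it belongs to a strongly connected component of size ≥ 2 (or has a self-loop).
The vertices on cycles are {n, q, r, s, u, w} — 6 in total.

6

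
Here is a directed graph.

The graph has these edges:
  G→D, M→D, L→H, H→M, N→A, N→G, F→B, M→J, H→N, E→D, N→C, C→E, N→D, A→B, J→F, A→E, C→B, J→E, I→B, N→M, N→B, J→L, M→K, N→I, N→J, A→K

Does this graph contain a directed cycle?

DFS with white/gray/black marking, starting from A:
A gray
  E gray
    D gray
    D black
  E black
  B gray
  B black
  K gray
  K black
A black
C gray
  C→E: E black — skip
  C→B: B black — skip
C black
F gray
  F→B: B black — skip
F black
G gray
  G→D: D black — skip
G black
H gray
  M gray
    J gray
      L gray
        L→H: H is gray → back edge
Back edge found, so a cycle exists: H → M → J → L → H.

Yes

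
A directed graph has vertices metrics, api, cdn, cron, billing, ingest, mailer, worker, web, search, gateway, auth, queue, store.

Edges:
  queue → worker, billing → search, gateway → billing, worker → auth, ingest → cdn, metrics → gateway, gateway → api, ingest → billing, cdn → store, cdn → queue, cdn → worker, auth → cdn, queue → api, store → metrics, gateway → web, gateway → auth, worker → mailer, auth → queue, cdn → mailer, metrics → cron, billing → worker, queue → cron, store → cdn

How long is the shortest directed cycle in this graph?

2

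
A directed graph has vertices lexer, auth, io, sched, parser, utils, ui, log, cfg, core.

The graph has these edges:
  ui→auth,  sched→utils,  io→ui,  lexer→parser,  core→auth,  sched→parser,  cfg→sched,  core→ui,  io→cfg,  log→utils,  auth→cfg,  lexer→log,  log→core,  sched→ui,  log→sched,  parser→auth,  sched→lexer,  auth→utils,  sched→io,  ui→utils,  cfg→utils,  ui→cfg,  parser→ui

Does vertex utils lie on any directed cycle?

No

utils lies on a cycle iff there is a path from utils back to itself.
Exploring from utils, it never reaches itself; equivalently, its strongly connected component is a singleton.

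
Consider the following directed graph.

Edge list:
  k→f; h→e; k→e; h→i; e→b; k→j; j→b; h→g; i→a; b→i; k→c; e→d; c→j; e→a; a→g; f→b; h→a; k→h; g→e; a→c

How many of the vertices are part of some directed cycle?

7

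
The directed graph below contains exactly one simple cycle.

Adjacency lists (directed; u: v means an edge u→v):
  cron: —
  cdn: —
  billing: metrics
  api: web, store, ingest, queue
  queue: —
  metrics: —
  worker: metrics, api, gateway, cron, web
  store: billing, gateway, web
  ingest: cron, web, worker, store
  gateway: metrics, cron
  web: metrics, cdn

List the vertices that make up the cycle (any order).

DFS with gray/black marking from api:
api gray
  web gray
    metrics gray
    metrics black
    cdn gray
    cdn black
  web black
  store gray
    billing gray
      billing→metrics: metrics black — skip
    billing black
    gateway gray
      gateway→metrics: metrics black — skip
      cron gray
      cron black
    gateway black
    store→web: web black — skip
  store black
  ingest gray
    ingest→cron: cron black — skip
    ingest→web: web black — skip
    worker gray
      worker→metrics: metrics black — skip
      worker→api: api is gray → back edge
Back edge closes the cycle api → ingest → worker → api; its vertices are {api, ingest, worker}.

api, ingest, worker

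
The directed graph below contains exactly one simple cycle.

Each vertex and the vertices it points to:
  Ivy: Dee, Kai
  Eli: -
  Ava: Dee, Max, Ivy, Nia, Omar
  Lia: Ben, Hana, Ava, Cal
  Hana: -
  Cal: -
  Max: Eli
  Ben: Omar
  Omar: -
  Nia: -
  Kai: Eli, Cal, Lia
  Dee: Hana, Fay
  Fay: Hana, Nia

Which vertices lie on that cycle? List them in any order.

Ava, Ivy, Kai, Lia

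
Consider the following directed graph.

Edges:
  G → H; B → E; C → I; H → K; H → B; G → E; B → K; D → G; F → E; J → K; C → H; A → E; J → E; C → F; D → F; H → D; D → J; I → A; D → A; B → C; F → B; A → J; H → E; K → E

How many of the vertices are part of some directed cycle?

A vertex is on a directed cycle iff it belongs to a strongly connected component of size ≥ 2 (or has a self-loop).
The vertices on cycles are {B, C, D, F, G, H} — 6 in total.

6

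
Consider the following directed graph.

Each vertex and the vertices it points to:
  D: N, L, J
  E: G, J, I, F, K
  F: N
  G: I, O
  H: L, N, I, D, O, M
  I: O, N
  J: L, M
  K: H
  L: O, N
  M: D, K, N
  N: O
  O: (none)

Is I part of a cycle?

No

I lies on a cycle iff there is a path from I back to itself.
Exploring from I, it never reaches itself; equivalently, its strongly connected component is a singleton.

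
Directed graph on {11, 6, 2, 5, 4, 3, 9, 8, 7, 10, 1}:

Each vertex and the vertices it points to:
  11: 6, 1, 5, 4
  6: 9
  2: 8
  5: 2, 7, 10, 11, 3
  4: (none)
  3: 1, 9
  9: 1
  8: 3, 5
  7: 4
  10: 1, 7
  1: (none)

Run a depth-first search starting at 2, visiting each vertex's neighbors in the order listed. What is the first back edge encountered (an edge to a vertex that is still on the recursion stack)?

DFS from 2 (visiting each vertex's neighbors in the order listed); mark gray on enter, black on exit:
2 gray
  8 gray
    3 gray
      1 gray
      1 black
      9 gray
        9→1: 1 black — skip
      9 black
    3 black
    5 gray
      5→2: 2 is gray → back edge
First back edge: 5 → 2.

5->2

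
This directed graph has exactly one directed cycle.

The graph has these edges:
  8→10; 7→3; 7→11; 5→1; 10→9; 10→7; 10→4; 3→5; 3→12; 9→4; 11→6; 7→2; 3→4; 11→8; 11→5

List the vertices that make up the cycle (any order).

7, 8, 10, 11

DFS with gray/black marking from 10:
10 gray
  9 gray
    4 gray
    4 black
  9 black
  10→4: 4 black — skip
  7 gray
    11 gray
      8 gray
        8→10: 10 is gray → back edge
Back edge closes the cycle 10 → 7 → 11 → 8 → 10; its vertices are {7, 8, 10, 11}.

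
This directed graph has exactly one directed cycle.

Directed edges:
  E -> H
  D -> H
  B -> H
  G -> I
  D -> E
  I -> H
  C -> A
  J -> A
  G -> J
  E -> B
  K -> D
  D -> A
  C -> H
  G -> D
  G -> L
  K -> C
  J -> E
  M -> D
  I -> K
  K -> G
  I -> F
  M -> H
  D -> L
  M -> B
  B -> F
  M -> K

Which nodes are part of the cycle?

DFS with gray/black marking from K:
K gray
  D gray
    L gray
    L black
    H gray
    H black
    A gray
    A black
    E gray
      E→H: H black — skip
      B gray
        B→H: H black — skip
        F gray
        F black
      B black
    E black
  D black
  G gray
    I gray
      I→H: H black — skip
      I→K: K is gray → back edge
Back edge closes the cycle K → G → I → K; its vertices are {G, I, K}.

G, I, K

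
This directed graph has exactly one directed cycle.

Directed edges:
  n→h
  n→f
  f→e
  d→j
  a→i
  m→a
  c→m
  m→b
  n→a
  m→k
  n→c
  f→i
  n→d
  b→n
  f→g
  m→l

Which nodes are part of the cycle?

DFS with gray/black marking from n:
n gray
  d gray
    j gray
    j black
  d black
  c gray
    m gray
      a gray
        i gray
        i black
      a black
      k gray
      k black
      l gray
      l black
      b gray
        b→n: n is gray → back edge
Back edge closes the cycle n → c → m → b → n; its vertices are {b, c, m, n}.

b, c, m, n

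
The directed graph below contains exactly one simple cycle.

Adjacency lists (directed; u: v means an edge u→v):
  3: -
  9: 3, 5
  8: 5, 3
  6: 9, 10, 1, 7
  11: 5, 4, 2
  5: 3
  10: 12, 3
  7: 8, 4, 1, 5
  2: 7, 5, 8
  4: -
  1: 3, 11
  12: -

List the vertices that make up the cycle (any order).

1, 2, 7, 11

DFS with gray/black marking from 1:
1 gray
  3 gray
  3 black
  11 gray
    5 gray
      5→3: 3 black — skip
    5 black
    4 gray
    4 black
    2 gray
      7 gray
        8 gray
          8→5: 5 black — skip
          8→3: 3 black — skip
        8 black
        7→4: 4 black — skip
        7→1: 1 is gray → back edge
Back edge closes the cycle 1 → 11 → 2 → 7 → 1; its vertices are {1, 2, 7, 11}.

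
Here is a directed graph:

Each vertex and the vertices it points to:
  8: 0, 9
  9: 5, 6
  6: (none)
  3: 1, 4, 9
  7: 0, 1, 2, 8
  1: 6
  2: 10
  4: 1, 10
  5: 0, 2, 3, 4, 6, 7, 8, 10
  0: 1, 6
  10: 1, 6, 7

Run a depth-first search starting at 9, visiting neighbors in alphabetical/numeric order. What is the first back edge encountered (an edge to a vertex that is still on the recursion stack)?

7→2

DFS from 9 (visiting neighbors in alphabetical/numeric order); mark gray on enter, black on exit:
9 gray
  5 gray
    0 gray
      1 gray
        6 gray
        6 black
      1 black
      0→6: 6 black — skip
    0 black
    2 gray
      10 gray
        10→1: 1 black — skip
        10→6: 6 black — skip
        7 gray
          7→0: 0 black — skip
          7→1: 1 black — skip
          7→2: 2 is gray → back edge
First back edge: 7 → 2.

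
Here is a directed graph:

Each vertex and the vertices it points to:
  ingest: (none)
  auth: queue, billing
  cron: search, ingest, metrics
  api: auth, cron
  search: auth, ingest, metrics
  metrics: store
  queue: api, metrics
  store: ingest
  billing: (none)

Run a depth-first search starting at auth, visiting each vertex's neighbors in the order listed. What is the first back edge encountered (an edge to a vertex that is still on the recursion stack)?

DFS from auth (visiting each vertex's neighbors in the order listed); mark gray on enter, black on exit:
auth gray
  queue gray
    api gray
      api→auth: auth is gray → back edge
First back edge: api → auth.

api→auth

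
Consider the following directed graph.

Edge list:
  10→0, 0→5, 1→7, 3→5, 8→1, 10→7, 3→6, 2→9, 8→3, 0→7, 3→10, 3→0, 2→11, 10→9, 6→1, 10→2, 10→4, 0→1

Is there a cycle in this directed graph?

DFS with white/gray/black marking, starting from 3:
3 gray
  0 gray
    5 gray
    5 black
    1 gray
      7 gray
      7 black
    1 black
    0→7: 7 black — skip
  0 black
  6 gray
    6→1: 1 black — skip
  6 black
  3→5: 5 black — skip
  10 gray
    2 gray
      9 gray
      9 black
      11 gray
      11 black
    2 black
    4 gray
    4 black
    10→9: 9 black — skip
    10→0: 0 black — skip
    10→7: 7 black — skip
  10 black
3 black
8 gray
  8→1: 1 black — skip
  8→3: 3 black — skip
8 black
Every edge goes to a white or black vertex — no back edge, so the graph is acyclic.

No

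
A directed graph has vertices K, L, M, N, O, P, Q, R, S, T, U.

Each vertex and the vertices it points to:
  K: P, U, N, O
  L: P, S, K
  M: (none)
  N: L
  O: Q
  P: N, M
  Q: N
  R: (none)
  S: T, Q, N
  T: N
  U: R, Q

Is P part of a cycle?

Yes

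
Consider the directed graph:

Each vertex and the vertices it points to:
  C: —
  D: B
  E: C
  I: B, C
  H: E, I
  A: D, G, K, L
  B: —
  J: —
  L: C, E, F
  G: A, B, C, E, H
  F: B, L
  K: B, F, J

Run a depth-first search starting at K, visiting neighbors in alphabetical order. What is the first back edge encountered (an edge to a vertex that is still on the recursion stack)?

DFS from K (visiting neighbors in alphabetical order); mark gray on enter, black on exit:
K gray
  B gray
  B black
  F gray
    F→B: B black — skip
    L gray
      C gray
      C black
      E gray
        E→C: C black — skip
      E black
      L→F: F is gray → back edge
First back edge: L → F.

L->F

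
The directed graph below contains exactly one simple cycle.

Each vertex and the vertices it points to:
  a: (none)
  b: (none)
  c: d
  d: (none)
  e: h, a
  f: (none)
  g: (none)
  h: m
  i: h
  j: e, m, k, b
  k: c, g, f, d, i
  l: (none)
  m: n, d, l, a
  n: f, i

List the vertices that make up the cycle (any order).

DFS with gray/black marking from m:
m gray
  n gray
    f gray
    f black
    i gray
      h gray
        h→m: m is gray → back edge
Back edge closes the cycle m → n → i → h → m; its vertices are {h, i, m, n}.

h, i, m, n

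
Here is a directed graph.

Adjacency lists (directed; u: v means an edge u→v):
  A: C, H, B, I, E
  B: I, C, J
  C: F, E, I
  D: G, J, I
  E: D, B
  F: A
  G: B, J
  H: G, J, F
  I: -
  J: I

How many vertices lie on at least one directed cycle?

8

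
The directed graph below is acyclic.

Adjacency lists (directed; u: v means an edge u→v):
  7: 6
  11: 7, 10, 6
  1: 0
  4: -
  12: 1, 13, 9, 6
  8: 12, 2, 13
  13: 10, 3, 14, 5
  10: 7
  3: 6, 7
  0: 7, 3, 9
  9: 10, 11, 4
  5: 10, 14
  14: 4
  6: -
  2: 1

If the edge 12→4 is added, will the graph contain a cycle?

No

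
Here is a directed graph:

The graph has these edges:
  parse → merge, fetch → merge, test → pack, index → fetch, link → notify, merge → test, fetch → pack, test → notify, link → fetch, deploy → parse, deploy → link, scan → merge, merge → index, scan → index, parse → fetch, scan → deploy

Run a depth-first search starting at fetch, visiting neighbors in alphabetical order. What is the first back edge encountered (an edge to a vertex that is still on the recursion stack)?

DFS from fetch (visiting neighbors in alphabetical order); mark gray on enter, black on exit:
fetch gray
  merge gray
    index gray
      index→fetch: fetch is gray → back edge
First back edge: index → fetch.

index→fetch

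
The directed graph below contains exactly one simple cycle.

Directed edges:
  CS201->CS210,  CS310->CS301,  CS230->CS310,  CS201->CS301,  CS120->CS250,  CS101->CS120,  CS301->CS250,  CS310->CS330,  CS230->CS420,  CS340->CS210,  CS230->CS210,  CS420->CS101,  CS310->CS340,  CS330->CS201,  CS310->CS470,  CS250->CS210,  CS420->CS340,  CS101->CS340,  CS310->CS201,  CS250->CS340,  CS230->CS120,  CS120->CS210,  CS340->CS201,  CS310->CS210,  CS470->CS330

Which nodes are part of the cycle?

CS201, CS250, CS301, CS340

DFS with gray/black marking from CS201:
CS201 gray
  CS210 gray
  CS210 black
  CS301 gray
    CS250 gray
      CS340 gray
        CS340→CS201: CS201 is gray → back edge
Back edge closes the cycle CS201 → CS301 → CS250 → CS340 → CS201; its vertices are {CS201, CS250, CS301, CS340}.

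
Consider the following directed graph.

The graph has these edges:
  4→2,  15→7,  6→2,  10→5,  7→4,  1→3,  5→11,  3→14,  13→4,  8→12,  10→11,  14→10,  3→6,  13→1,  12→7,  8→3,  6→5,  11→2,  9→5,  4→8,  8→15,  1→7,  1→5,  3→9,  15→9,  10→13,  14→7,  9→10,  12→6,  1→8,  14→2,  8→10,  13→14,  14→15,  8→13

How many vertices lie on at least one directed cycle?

11

A vertex is on a directed cycle iff it belongs to a strongly connected component of size ≥ 2 (or has a self-loop).
The vertices on cycles are {1, 3, 4, 7, 8, 9, 10, 12, 13, 14, 15} — 11 in total.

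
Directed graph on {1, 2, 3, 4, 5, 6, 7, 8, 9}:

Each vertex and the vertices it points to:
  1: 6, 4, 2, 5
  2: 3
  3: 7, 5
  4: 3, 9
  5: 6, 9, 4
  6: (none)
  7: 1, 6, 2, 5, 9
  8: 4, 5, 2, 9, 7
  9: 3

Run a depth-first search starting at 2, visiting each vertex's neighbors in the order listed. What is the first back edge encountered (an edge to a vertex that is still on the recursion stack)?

4→3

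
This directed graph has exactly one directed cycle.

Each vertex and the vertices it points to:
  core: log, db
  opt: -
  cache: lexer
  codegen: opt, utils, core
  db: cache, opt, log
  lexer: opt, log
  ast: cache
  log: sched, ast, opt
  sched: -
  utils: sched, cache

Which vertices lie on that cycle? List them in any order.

ast, log, cache, lexer

DFS with gray/black marking from log:
log gray
  sched gray
  sched black
  ast gray
    cache gray
      lexer gray
        opt gray
        opt black
        lexer→log: log is gray → back edge
Back edge closes the cycle log → ast → cache → lexer → log; its vertices are {ast, log, cache, lexer}.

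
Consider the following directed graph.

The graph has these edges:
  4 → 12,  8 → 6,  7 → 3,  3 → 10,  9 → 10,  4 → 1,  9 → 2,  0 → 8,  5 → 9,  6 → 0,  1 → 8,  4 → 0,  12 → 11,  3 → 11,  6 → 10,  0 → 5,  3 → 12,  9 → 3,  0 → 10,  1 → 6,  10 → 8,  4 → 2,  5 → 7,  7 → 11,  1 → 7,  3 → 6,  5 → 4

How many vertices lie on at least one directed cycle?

10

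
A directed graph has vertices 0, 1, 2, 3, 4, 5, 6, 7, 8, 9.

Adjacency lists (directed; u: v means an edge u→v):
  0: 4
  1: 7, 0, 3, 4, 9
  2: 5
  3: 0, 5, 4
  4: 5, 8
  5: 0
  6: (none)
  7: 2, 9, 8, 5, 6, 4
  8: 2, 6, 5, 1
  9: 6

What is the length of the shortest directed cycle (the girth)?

For each vertex v, BFS finds the shortest path from v back to v.
The shortest such closed walk is 1 → 7 → 8 → 1, length 3.

3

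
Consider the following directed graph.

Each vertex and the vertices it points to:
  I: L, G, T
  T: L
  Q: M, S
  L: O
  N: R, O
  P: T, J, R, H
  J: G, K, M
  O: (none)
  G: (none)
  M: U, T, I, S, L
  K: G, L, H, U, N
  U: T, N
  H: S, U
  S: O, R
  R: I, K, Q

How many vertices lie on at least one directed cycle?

8

A vertex is on a directed cycle iff it belongs to a strongly connected component of size ≥ 2 (or has a self-loop).
The vertices on cycles are {H, K, M, N, Q, R, S, U} — 8 in total.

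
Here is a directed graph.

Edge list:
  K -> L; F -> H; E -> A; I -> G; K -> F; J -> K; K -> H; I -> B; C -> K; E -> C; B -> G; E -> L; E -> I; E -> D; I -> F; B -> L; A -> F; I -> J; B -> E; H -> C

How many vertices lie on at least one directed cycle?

7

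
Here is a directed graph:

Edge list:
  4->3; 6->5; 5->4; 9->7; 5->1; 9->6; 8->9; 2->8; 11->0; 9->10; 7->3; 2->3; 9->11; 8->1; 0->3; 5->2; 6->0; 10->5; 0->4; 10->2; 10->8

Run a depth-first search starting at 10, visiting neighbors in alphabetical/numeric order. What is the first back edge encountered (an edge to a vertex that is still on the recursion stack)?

DFS from 10 (visiting neighbors in alphabetical/numeric order); mark gray on enter, black on exit:
10 gray
  2 gray
    3 gray
    3 black
    8 gray
      1 gray
      1 black
      9 gray
        6 gray
          0 gray
            0→3: 3 black — skip
            4 gray
              4→3: 3 black — skip
            4 black
          0 black
          5 gray
            5→1: 1 black — skip
            5→2: 2 is gray → back edge
First back edge: 5 → 2.

5→2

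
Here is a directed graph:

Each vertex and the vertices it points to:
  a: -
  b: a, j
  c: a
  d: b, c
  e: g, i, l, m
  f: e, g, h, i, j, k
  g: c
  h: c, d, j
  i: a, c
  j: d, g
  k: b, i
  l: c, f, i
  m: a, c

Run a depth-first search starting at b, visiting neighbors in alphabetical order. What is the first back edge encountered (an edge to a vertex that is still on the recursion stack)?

d→b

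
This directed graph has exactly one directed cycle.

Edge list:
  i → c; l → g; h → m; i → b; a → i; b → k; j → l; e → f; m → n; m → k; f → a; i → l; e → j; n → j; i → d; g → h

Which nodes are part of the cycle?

g, h, j, l, m, n

DFS with gray/black marking from j:
j gray
  l gray
    g gray
      h gray
        m gray
          n gray
            n→j: j is gray → back edge
Back edge closes the cycle j → l → g → h → m → n → j; its vertices are {g, h, j, l, m, n}.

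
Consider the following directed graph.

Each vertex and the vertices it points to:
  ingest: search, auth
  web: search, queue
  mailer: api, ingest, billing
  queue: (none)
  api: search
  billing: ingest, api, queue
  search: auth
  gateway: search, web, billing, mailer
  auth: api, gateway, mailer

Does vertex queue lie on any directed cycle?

queue lies on a cycle iff there is a path from queue back to itself.
Exploring from queue, it never reaches itself; equivalently, its strongly connected component is a singleton.

No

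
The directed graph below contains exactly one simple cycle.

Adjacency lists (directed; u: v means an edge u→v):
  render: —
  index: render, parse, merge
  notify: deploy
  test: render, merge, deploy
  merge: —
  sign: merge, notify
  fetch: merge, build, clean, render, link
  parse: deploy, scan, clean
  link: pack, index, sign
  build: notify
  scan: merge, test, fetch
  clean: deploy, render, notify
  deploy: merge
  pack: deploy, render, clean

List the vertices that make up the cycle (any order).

link, scan, fetch, index, parse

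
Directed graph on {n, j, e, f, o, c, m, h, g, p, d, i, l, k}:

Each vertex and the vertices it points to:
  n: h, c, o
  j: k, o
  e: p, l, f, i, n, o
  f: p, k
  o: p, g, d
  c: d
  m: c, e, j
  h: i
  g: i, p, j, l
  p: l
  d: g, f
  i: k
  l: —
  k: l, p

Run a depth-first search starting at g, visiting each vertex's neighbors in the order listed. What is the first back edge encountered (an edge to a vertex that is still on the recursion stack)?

DFS from g (visiting each vertex's neighbors in the order listed); mark gray on enter, black on exit:
g gray
  i gray
    k gray
      l gray
      l black
      p gray
        p→l: l black — skip
      p black
    k black
  i black
  g→p: p black — skip
  j gray
    j→k: k black — skip
    o gray
      o→p: p black — skip
      o→g: g is gray → back edge
First back edge: o → g.

o→g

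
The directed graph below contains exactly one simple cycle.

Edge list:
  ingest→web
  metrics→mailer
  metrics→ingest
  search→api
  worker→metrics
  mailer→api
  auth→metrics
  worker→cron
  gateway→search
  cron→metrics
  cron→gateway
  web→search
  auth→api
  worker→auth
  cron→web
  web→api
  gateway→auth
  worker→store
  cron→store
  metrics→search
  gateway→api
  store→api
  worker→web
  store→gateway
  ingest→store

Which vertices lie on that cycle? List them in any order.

DFS with gray/black marking from auth:
auth gray
  api gray
  api black
  metrics gray
    mailer gray
      mailer→api: api black — skip
    mailer black
    search gray
      search→api: api black — skip
    search black
    ingest gray
      web gray
        web→api: api black — skip
        web→search: search black — skip
      web black
      store gray
        store→api: api black — skip
        gateway gray
          gateway→search: search black — skip
          gateway→api: api black — skip
          gateway→auth: auth is gray → back edge
Back edge closes the cycle auth → metrics → ingest → store → gateway → auth; its vertices are {auth, store, ingest, gateway, metrics}.

auth, store, ingest, gateway, metrics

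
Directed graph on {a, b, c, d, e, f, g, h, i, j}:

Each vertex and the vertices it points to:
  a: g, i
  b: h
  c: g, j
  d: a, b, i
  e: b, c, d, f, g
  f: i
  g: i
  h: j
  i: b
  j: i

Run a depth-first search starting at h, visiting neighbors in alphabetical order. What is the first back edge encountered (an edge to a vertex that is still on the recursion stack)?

b->h

DFS from h (visiting neighbors in alphabetical order); mark gray on enter, black on exit:
h gray
  j gray
    i gray
      b gray
        b→h: h is gray → back edge
First back edge: b → h.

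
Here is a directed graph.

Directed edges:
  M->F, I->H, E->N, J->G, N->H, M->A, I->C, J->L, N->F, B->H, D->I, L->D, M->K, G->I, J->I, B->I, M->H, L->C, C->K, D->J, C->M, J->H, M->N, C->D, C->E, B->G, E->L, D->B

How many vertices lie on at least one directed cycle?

A vertex is on a directed cycle iff it belongs to a strongly connected component of size ≥ 2 (or has a self-loop).
The vertices on cycles are {B, C, D, E, G, I, J, L} — 8 in total.

8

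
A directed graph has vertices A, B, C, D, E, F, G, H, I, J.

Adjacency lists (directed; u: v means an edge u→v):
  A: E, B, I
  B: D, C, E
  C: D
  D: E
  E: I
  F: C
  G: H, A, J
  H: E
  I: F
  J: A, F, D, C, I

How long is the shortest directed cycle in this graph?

5

For each vertex v, BFS finds the shortest path from v back to v.
The shortest such closed walk is I → F → C → D → E → I, length 5.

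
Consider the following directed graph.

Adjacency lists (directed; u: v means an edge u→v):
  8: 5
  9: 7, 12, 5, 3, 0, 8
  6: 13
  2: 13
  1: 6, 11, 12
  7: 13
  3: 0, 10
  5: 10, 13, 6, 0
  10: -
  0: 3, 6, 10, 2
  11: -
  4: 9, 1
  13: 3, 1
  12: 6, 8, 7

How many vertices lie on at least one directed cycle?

10

A vertex is on a directed cycle iff it belongs to a strongly connected component of size ≥ 2 (or has a self-loop).
The vertices on cycles are {0, 1, 2, 3, 5, 6, 7, 8, 12, 13} — 10 in total.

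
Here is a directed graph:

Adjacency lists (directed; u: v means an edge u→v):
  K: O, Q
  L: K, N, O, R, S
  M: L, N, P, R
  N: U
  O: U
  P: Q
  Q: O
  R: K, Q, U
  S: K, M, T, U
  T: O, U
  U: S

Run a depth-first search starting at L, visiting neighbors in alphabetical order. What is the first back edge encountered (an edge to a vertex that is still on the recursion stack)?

S->K

DFS from L (visiting neighbors in alphabetical order); mark gray on enter, black on exit:
L gray
  K gray
    O gray
      U gray
        S gray
          S→K: K is gray → back edge
First back edge: S → K.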